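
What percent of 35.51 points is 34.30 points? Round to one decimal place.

34.30 points ÷ 35.51 points ≈ 96.6%.

96.6%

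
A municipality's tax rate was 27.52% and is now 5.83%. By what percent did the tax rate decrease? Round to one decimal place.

78.8%

The change is 5.83 − 27.52 = -21.69 percentage points.
Relative to the original 27.52%, that is -21.69 ÷ 27.52 ≈ -78.8%.
So the tax rate fell by 78.8%.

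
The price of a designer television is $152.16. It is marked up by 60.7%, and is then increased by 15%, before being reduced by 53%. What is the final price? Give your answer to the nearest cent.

Apply the 60.7% increase: $152.16 × 1.607 = $244.52112.
Apply the 15% increase: $244.52112 × 1.15 = $281.199288.
Apply the 53% decrease: $281.199288 × 0.47 = $132.16366536 ≈ $132.16.

$132.16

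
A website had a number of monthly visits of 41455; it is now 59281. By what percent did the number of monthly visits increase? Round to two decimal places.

43.00%

Change: 59281 − 41455 = 17826.
Relative to the original: 17826 ÷ 41455 ≈ 43.00%.
So the number of monthly visits increased by 43.00%.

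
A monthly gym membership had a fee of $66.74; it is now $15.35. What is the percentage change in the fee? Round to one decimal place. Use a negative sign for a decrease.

Change: $15.35 − $66.74 = -$51.39.
Relative to the original: -$51.39 ÷ $66.74 ≈ -77.0%.

-77.0%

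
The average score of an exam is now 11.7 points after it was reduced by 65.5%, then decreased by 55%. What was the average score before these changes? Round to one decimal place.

The overall multiplier applied was 0.345 × 0.45 = 0.15525.
So the original average score was 11.7 ÷ 0.15525 ≈ 75.4 points.

75.4 points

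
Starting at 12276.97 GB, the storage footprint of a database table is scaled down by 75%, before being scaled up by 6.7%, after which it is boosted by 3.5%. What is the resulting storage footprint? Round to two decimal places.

Each change multiplies by a factor: 0.25 × 1.067 × 1.035 = 0.27608625.
12276.97 × 0.27608625 = 3389.5026086625 ≈ 3389.50.

3389.50 GB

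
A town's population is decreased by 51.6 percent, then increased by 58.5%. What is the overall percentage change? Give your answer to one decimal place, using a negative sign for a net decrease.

The combined multiplier is 0.484 × 1.585 = 0.76714.
That corresponds to a decrease of 23.3%.

-23.3%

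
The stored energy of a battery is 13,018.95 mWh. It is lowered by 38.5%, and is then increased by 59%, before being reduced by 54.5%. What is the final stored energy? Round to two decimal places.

Each change multiplies by a factor: 0.615 × 1.59 × 0.455 = 0.44492175.
13,018.95 × 0.44492175 = 5792.4140171625 ≈ 5,792.41.

5,792.41 mWh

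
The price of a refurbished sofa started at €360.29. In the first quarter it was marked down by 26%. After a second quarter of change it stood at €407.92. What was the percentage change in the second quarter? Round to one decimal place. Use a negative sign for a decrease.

53.0%

After the first quarter: €360.29 × 0.74 = €266.6146.
Second-quarter multiplier: €407.92 ÷ €266.6146 ≈ 1.53.
That is a change of 53.0%.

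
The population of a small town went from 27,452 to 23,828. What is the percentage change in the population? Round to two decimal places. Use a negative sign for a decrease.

Change: 23,828 − 27,452 = -3,624.
Relative to the original: -3,624 ÷ 27,452 ≈ -13.20%.

-13.20%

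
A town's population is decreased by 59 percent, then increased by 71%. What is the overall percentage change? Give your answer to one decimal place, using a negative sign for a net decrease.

A 59% decrease multiplies by 0.41.
Then a 71% increase: 0.41 × 1.71 = 0.7011.
Overall factor 0.7011, i.e. -29.9%.

-29.9%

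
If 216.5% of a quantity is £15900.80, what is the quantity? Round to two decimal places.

£7344.48

£15900.80 ÷ 2.165 ≈ £7344.48.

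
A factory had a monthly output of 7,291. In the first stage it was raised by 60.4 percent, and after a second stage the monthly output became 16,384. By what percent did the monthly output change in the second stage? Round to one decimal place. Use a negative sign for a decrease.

40.1%

After the first stage: 7,291 × 1.604 = 11694.764.
Second-stage multiplier: 16,384 ÷ 11694.764 ≈ 1.40097.
That is a change of 40.1%.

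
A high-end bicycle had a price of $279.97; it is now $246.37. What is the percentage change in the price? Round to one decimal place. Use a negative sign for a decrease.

Change: $246.37 − $279.97 = -$33.60.
Relative to the original: -$33.60 ÷ $279.97 ≈ -12.0%.

-12.0%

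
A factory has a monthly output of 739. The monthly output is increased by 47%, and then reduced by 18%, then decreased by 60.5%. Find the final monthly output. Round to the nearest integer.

Each change multiplies by a factor: 1.47 × 0.82 × 0.395 = 0.476133.
739 × 0.476133 = 351.862287 ≈ 352.

352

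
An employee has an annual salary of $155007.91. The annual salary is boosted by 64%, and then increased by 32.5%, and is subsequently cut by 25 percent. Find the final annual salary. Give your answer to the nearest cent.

Apply the 64% increase: $155007.91 × 1.64 = $254212.9724.
After the 32.5% increase: $254212.9724 × 1.325 = $336832.18843.
After the 25% decrease: $336832.18843 × 0.75 = $252624.1413225 ≈ $252624.14.

$252624.14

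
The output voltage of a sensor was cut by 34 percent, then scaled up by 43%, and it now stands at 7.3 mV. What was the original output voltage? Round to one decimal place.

The overall multiplier applied was 0.66 × 1.43 = 0.9438.
So the original output voltage was 7.3 ÷ 0.9438 ≈ 7.7 mV.

7.7 mV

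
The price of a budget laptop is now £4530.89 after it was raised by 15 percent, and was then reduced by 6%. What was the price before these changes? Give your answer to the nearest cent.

The overall multiplier applied was 1.15 × 0.94 = 1.081.
So the original price was £4530.89 ÷ 1.081 ≈ £4191.39.

£4191.39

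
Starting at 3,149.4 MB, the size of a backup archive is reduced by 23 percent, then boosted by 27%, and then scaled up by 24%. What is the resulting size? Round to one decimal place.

3,818.9 MB

After the 23% decrease: 3,149.4 × 0.77 = 2425.038.
Apply the 27% increase: 2425.038 × 1.27 = 3079.79826.
Apply the 24% increase: 3079.79826 × 1.24 = 3818.9498424 ≈ 3,818.9.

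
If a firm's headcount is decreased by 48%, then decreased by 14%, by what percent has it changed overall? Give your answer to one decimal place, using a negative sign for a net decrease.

A 48% decrease multiplies by 0.52.
Then a 14% decrease: 0.52 × 0.86 = 0.4472.
Overall factor 0.4472, i.e. -55.3%.

-55.3%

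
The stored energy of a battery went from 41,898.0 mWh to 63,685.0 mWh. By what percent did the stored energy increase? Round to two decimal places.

Change: 63,685.0 − 41,898.0 = 21,787.0.
Relative to the original: 21,787.0 ÷ 41,898.0 ≈ 52.00%.
So the stored energy increased by 52.00%.

52.00%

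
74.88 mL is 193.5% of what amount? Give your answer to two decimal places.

38.70 mL

74.88 mL ÷ 1.935 ≈ 38.70 mL.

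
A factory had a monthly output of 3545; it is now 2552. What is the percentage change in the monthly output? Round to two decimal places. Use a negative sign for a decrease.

-28.01%

Change: 2552 − 3545 = -993.
Relative to the original: -993 ÷ 3545 ≈ -28.01%.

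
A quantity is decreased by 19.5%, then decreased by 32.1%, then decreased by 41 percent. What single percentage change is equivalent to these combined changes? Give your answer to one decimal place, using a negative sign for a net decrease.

-67.8%

A 19.5% decrease multiplies by 0.805.
Then a 32.1% decrease: 0.805 × 0.679 = 0.546595.
Then a 41% decrease: 0.546595 × 0.59 = 0.32249105.
Overall factor 0.32249105, i.e. -67.8%.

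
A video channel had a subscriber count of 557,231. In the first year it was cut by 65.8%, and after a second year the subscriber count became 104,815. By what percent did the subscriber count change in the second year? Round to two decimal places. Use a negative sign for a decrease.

-45.00%

After the first year: 557,231 × 0.342 = 190573.002.
Second-year multiplier: 104,815 ÷ 190573.002 ≈ 0.549999.
That is a change of -45.00%.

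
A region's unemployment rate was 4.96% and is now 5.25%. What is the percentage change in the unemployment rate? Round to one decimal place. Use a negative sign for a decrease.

The change is 5.25 − 4.96 = 0.29 percentage points.
Relative to the original 4.96%, that is 0.29 ÷ 4.96 ≈ 5.8%.

5.8%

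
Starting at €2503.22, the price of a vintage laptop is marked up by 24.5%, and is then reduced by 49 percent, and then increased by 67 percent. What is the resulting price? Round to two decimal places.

Each change multiplies by a factor: 1.245 × 0.51 × 1.67 = 1.0603665.
€2503.22 × 1.0603665 = €2654.33063013 ≈ €2654.33.

€2654.33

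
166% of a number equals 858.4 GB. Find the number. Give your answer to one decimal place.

517.1 GB

858.4 GB ÷ 1.66 ≈ 517.1 GB.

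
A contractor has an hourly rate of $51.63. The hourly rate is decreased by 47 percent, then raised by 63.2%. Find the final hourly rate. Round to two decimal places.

$44.66

After the 47% decrease: $51.63 × 0.53 = $27.3639.
63.2% increase: $27.3639 × 1.632 = $44.6578848 ≈ $44.66.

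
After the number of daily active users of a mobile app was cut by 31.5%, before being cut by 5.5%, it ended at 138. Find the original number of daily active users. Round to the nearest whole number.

213

The overall multiplier applied was 0.685 × 0.945 = 0.647325.
So the original number of daily active users was 138 ÷ 0.647325 ≈ 213.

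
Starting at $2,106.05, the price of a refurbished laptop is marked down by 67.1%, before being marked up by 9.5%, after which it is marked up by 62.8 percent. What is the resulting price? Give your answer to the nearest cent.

$1,235.19

67.1% decrease: $2,106.05 × 0.329 = $692.89045.
After the 9.5% increase: $692.89045 × 1.095 = $758.71504275.
Apply the 62.8% increase: $758.71504275 × 1.628 = $1235.188089597 ≈ $1,235.19.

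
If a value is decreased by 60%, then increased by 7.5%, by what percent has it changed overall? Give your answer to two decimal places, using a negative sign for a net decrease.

-57.00%

The combined multiplier is 0.4 × 1.075 = 0.43.
That corresponds to a decrease of 57.00%.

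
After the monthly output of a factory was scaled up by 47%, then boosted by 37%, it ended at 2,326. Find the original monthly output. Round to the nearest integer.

The overall multiplier applied was 1.47 × 1.37 = 2.0139.
So the original monthly output was 2,326 ÷ 2.0139 ≈ 1,155.

1,155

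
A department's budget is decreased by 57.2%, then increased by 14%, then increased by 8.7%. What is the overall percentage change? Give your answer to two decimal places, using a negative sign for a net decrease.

The combined multiplier is 0.428 × 1.14 × 1.087 = 0.53036904.
That corresponds to a decrease of 46.96%.

-46.96%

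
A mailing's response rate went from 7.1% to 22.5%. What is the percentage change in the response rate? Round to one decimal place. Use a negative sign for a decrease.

216.9%

The change is 22.5 − 7.1 = 15.4 percentage points.
Relative to the original 7.1%, that is 15.4 ÷ 7.1 ≈ 216.9%.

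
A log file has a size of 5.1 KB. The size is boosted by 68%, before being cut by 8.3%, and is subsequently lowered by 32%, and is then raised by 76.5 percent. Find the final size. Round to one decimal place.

After the 68% increase: 5.1 × 1.68 = 8.568.
After the 8.3% decrease: 8.568 × 0.917 = 7.856856.
32% decrease: 7.856856 × 0.68 = 5.34266208.
76.5% increase: 5.34266208 × 1.765 = 9.4297985712 ≈ 9.4.

9.4 KB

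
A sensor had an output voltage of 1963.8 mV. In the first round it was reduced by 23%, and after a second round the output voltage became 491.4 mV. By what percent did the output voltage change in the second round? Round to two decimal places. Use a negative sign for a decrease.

After the first round: 1963.8 × 0.77 = 1512.126.
Second-round multiplier: 491.4 ÷ 1512.126 ≈ 0.324973.
That is a change of -67.50%.

-67.50%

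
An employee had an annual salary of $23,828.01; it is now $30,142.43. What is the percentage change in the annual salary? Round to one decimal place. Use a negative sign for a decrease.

26.5%

Change: $30,142.43 − $23,828.01 = $6,314.42.
Relative to the original: $6,314.42 ÷ $23,828.01 ≈ 26.5%.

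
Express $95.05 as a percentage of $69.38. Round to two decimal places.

$95.05 ÷ $69.38 ≈ 137.00%.

137.00%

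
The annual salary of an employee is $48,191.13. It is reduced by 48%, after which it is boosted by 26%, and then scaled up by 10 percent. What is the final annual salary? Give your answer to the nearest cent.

$34,732.31

Each change multiplies by a factor: 0.52 × 1.26 × 1.1 = 0.72072.
$48,191.13 × 0.72072 = $34732.3112136 ≈ $34,732.31.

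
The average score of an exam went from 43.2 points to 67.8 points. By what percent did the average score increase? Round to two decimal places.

Change: 67.8 − 43.2 = 24.6.
Relative to the original: 24.6 ÷ 43.2 ≈ 56.94%.
So the average score increased by 56.94%.

56.94%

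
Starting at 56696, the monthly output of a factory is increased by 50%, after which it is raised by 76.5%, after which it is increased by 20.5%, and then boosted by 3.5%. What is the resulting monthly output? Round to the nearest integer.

Apply the 50% increase: 56696 × 1.5 = 85044.
Apply the 76.5% increase: 85044 × 1.765 = 150102.66.
Apply the 20.5% increase: 150102.66 × 1.205 = 180873.7053.
After the 3.5% increase: 180873.7053 × 1.035 = 187204.2849855 ≈ 187204.

187204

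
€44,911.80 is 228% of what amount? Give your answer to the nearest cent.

€19,698.16

€44,911.80 ÷ 2.28 ≈ €19,698.16.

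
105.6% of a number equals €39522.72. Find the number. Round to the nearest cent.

€37426.82

€39522.72 ÷ 1.056 ≈ €37426.82.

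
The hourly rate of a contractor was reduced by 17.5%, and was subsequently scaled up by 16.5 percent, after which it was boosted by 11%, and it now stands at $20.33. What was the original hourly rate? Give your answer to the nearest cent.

Undoing the 11% increase: $20.33 ÷ 1.11 ≈ $18.315315.
Undoing the 16.5% increase: $18.315315 ÷ 1.165 ≈ $15.7213.
Undoing the 17.5% decrease: $15.7213 ÷ 0.825 ≈ $19.06.

$19.06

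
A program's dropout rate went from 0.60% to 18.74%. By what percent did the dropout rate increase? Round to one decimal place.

The change is 18.74 − 0.60 = 18.14 percentage points.
Relative to the original 0.60%, that is 18.14 ÷ 0.60 ≈ 3023.3%.
So the dropout rate rose by 3023.3%.

3023.3%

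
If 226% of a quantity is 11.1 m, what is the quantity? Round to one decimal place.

4.9 m

11.1 m ÷ 2.26 ≈ 4.9 m.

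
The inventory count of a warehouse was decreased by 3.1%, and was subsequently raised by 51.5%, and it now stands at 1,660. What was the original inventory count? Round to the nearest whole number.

1,131

Undoing the 51.5% increase: 1,660 ÷ 1.515 ≈ 1095.709571.
Undoing the 3.1% decrease: 1095.709571 ÷ 0.969 ≈ 1,131.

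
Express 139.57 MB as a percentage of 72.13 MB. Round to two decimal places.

139.57 MB ÷ 72.13 MB ≈ 193.50%.

193.50%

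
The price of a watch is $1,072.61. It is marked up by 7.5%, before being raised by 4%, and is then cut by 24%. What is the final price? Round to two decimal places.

$911.38

Each change multiplies by a factor: 1.075 × 1.04 × 0.76 = 0.84968.
$1,072.61 × 0.84968 = $911.3752648 ≈ $911.38.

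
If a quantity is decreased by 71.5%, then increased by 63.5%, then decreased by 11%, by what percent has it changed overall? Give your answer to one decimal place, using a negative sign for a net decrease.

The combined multiplier is 0.285 × 1.635 × 0.89 = 0.41471775.
That corresponds to a decrease of 58.5%.

-58.5%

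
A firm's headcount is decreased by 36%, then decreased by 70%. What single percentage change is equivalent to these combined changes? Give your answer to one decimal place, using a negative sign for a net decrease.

-80.8%

A 36% decrease multiplies by 0.64.
Then a 70% decrease: 0.64 × 0.3 = 0.192.
Overall factor 0.192, i.e. -80.8%.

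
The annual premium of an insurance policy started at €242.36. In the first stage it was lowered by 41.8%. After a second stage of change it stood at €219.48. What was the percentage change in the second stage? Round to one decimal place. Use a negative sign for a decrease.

55.6%

After the first stage: €242.36 × 0.582 = €141.05352.
Second-stage multiplier: €219.48 ÷ €141.05352 ≈ 1.55601.
That is a change of 55.6%.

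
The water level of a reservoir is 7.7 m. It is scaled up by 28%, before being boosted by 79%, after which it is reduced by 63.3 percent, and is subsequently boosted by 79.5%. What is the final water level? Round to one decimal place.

11.6 m

Each change multiplies by a factor: 1.28 × 1.79 × 0.367 × 1.795 = 1.509362368.
7.7 × 1.509362368 = 11.6220902336 ≈ 11.6.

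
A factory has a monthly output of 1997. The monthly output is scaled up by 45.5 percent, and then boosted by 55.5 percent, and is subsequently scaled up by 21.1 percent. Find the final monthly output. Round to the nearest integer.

5472

Each change multiplies by a factor: 1.455 × 1.555 × 1.211 = 2.739917775.
1997 × 2.739917775 = 5471.615796675 ≈ 5472.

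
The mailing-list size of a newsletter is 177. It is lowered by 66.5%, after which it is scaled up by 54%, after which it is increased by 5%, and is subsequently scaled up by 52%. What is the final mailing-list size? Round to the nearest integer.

66.5% decrease: 177 × 0.335 = 59.295.
After the 54% increase: 59.295 × 1.54 = 91.3143.
After the 5% increase: 91.3143 × 1.05 = 95.880015.
After the 52% increase: 95.880015 × 1.52 = 145.7376228 ≈ 146.

146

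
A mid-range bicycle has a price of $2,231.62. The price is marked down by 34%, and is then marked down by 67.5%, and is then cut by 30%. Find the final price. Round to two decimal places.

34% decrease: $2,231.62 × 0.66 = $1472.8692.
After the 67.5% decrease: $1472.8692 × 0.325 = $478.68249.
Apply the 30% decrease: $478.68249 × 0.7 = $335.077743 ≈ $335.08.

$335.08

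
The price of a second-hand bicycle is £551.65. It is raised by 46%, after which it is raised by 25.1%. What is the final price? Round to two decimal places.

£1007.57

46% increase: £551.65 × 1.46 = £805.409.
After the 25.1% increase: £805.409 × 1.251 = £1007.566659 ≈ £1007.57.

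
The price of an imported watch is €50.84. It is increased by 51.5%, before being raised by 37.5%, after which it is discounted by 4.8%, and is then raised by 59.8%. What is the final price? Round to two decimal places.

€161.11

51.5% increase: €50.84 × 1.515 = €77.0226.
37.5% increase: €77.0226 × 1.375 = €105.906075.
4.8% decrease: €105.906075 × 0.952 = €100.8225834.
59.8% increase: €100.8225834 × 1.598 = €161.1144882732 ≈ €161.11.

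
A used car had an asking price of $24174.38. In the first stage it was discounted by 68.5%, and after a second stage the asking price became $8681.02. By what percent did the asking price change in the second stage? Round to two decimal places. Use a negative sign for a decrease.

14.00%

After the first stage: $24174.38 × 0.315 = $7614.9297.
Second-stage multiplier: $8681.02 ÷ $7614.9297 ≈ 1.14.
That is a change of 14.00%.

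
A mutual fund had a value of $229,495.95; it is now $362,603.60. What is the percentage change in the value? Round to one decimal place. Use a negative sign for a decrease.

58.0%

Change: $362,603.60 − $229,495.95 = $133,107.65.
Relative to the original: $133,107.65 ÷ $229,495.95 ≈ 58.0%.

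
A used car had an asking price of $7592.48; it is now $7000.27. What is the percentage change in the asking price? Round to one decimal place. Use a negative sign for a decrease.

-7.8%

Change: $7000.27 − $7592.48 = -$592.21.
Relative to the original: -$592.21 ÷ $7592.48 ≈ -7.8%.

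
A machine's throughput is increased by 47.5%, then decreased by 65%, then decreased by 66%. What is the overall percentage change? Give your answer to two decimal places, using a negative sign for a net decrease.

A 47.5% increase multiplies by 1.475.
Then a 65% decrease: 1.475 × 0.35 = 0.51625.
Then a 66% decrease: 0.51625 × 0.34 = 0.175525.
Overall factor 0.175525, i.e. -82.45%.

-82.45%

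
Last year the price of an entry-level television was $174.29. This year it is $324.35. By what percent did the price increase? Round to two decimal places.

Change: $324.35 − $174.29 = $150.06.
Relative to the original: $150.06 ÷ $174.29 ≈ 86.10%.
So the price increased by 86.10%.

86.10%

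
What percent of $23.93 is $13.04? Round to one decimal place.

$13.04 ÷ $23.93 ≈ 54.5%.

54.5%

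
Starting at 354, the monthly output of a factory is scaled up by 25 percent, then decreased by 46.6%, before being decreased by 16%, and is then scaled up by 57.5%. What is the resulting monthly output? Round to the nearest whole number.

313

After the 25% increase: 354 × 1.25 = 442.5.
After the 46.6% decrease: 442.5 × 0.534 = 236.295.
16% decrease: 236.295 × 0.84 = 198.4878.
After the 57.5% increase: 198.4878 × 1.575 = 312.618285 ≈ 313.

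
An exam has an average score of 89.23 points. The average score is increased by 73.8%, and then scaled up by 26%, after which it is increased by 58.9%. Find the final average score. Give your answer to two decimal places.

310.50 points

Each change multiplies by a factor: 1.738 × 1.26 × 1.589 = 3.47971932.
89.23 × 3.47971932 = 310.4953549236 ≈ 310.50.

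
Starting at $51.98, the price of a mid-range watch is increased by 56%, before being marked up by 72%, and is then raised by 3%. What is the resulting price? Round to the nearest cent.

$143.66

56% increase: $51.98 × 1.56 = $81.0888.
Apply the 72% increase: $81.0888 × 1.72 = $139.472736.
After the 3% increase: $139.472736 × 1.03 = $143.65691808 ≈ $143.66.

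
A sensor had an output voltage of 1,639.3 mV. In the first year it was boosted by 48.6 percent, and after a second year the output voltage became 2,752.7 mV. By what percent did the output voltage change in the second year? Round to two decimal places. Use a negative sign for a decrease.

After the first year: 1,639.3 × 1.486 = 2435.9998.
Second-year multiplier: 2,752.7 ÷ 2435.9998 ≈ 1.130008.
That is a change of 13.00%.

13.00%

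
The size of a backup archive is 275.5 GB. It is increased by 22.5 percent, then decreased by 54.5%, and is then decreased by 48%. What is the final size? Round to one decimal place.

79.8 GB

22.5% increase: 275.5 × 1.225 = 337.4875.
Apply the 54.5% decrease: 337.4875 × 0.455 = 153.5568125.
48% decrease: 153.5568125 × 0.52 = 79.8495425 ≈ 79.8.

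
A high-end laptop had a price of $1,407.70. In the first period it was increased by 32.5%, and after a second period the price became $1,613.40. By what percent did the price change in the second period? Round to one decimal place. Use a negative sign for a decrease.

-13.5%

After the first period: $1,407.70 × 1.325 = $1865.2025.
Second-period multiplier: $1,613.40 ÷ $1865.2025 ≈ 0.865.
That is a change of -13.5%.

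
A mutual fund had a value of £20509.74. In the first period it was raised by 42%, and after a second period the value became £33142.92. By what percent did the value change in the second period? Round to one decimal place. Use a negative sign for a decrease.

After the first period: £20509.74 × 1.42 = £29123.8308.
Second-period multiplier: £33142.92 ÷ £29123.8308 ≈ 1.138.
That is a change of 13.8%.

13.8%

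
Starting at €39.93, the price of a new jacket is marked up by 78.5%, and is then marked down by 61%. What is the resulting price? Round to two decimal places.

78.5% increase: €39.93 × 1.785 = €71.27505.
61% decrease: €71.27505 × 0.39 = €27.7972695 ≈ €27.80.

€27.80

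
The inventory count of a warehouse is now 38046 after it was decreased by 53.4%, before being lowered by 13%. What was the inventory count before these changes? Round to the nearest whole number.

The overall multiplier applied was 0.466 × 0.87 = 0.40542.
So the original inventory count was 38046 ÷ 0.40542 ≈ 93843.

93843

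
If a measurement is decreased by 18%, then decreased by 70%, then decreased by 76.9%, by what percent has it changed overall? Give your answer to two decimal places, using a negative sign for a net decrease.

-94.32%

The combined multiplier is 0.82 × 0.3 × 0.231 = 0.056826.
That corresponds to a decrease of 94.32%.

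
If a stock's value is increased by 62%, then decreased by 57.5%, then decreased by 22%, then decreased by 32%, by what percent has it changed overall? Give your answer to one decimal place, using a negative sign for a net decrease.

The combined multiplier is 1.62 × 0.425 × 0.78 × 0.68 = 0.3651804.
That corresponds to a decrease of 63.5%.

-63.5%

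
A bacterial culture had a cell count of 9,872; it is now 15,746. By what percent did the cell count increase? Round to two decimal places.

59.50%

Change: 15,746 − 9,872 = 5,874.
Relative to the original: 5,874 ÷ 9,872 ≈ 59.50%.
So the cell count increased by 59.50%.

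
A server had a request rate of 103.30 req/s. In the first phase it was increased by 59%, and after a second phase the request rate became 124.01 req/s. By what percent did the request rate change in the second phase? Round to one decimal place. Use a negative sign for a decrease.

After the first phase: 103.30 × 1.59 = 164.247.
Second-phase multiplier: 124.01 ÷ 164.247 ≈ 0.75502.
That is a change of -24.5%.

-24.5%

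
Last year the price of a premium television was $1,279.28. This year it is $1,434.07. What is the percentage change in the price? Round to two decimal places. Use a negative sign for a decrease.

12.10%

Change: $1,434.07 − $1,279.28 = $154.79.
Relative to the original: $154.79 ÷ $1,279.28 ≈ 12.10%.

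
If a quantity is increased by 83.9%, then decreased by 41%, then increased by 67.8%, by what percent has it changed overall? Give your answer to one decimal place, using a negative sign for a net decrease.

An 83.9% increase multiplies by 1.839.
Then a 41% decrease: 1.839 × 0.59 = 1.08501.
Then a 67.8% increase: 1.08501 × 1.678 = 1.82064678.
Overall factor 1.82064678, i.e. 82.1%.

82.1%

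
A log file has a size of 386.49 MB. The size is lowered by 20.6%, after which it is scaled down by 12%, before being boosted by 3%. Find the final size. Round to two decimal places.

278.15 MB

Apply the 20.6% decrease: 386.49 × 0.794 = 306.87306.
After the 12% decrease: 306.87306 × 0.88 = 270.0482928.
Apply the 3% increase: 270.0482928 × 1.03 = 278.149741584 ≈ 278.15.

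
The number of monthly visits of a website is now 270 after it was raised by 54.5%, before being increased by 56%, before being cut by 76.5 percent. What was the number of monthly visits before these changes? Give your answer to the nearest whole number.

Undoing the 76.5% decrease: 270 ÷ 0.235 ≈ 1148.93617.
Undoing the 56% increase: 1148.93617 ÷ 1.56 ≈ 736.497545.
Undoing the 54.5% increase: 736.497545 ÷ 1.545 ≈ 477.

477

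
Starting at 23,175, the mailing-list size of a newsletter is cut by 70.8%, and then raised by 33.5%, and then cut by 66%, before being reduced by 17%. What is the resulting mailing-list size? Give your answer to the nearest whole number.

Each change multiplies by a factor: 0.292 × 1.335 × 0.34 × 0.83 = 0.110007204.
23,175 × 0.110007204 = 2549.4169527 ≈ 2,549.

2,549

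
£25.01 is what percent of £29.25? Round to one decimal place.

85.5%

£25.01 ÷ £29.25 ≈ 85.5%.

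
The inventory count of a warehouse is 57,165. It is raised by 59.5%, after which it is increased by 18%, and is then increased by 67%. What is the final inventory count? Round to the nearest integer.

Apply the 59.5% increase: 57,165 × 1.595 = 91178.175.
18% increase: 91178.175 × 1.18 = 107590.2465.
After the 67% increase: 107590.2465 × 1.67 = 179675.711655 ≈ 179,676.

179,676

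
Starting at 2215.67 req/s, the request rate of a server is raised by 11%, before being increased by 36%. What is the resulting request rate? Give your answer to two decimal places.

Each change multiplies by a factor: 1.11 × 1.36 = 1.5096.
2215.67 × 1.5096 = 3344.775432 ≈ 3344.78.

3344.78 req/s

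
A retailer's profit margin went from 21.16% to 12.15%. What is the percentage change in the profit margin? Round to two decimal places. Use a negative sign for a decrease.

-42.58%

The change is 12.15 − 21.16 = -9.01 percentage points.
Relative to the original 21.16%, that is -9.01 ÷ 21.16 ≈ -42.58%.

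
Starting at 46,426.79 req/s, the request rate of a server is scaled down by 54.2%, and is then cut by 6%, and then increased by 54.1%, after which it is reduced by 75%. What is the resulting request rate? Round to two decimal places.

7,700.25 req/s

54.2% decrease: 46,426.79 × 0.458 = 21263.46982.
After the 6% decrease: 21263.46982 × 0.94 = 19987.6616308.
After the 54.1% increase: 19987.6616308 × 1.541 = 30800.9865730628.
Apply the 75% decrease: 30800.9865730628 × 0.25 = 7700.2466432657 ≈ 7,700.25.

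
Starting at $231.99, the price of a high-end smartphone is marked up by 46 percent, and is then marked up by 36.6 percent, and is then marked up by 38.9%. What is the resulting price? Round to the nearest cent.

$642.65

After the 46% increase: $231.99 × 1.46 = $338.7054.
Apply the 36.6% increase: $338.7054 × 1.366 = $462.6715764.
38.9% increase: $462.6715764 × 1.389 = $642.6508196196 ≈ $642.65.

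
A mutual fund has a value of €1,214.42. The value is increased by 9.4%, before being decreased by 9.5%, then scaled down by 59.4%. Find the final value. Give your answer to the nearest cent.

Apply the 9.4% increase: €1,214.42 × 1.094 = €1328.57548.
9.5% decrease: €1328.57548 × 0.905 = €1202.3608094.
Apply the 59.4% decrease: €1202.3608094 × 0.406 = €488.1584886164 ≈ €488.16.

€488.16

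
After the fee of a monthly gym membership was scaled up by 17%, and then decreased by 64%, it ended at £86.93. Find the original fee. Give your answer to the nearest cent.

£206.39

Undoing the 64% decrease: £86.93 ÷ 0.36 ≈ £241.472222.
Undoing the 17% increase: £241.472222 ÷ 1.17 ≈ £206.39.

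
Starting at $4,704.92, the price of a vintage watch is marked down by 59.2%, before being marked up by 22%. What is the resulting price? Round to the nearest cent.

59.2% decrease: $4,704.92 × 0.408 = $1919.60736.
After the 22% increase: $1919.60736 × 1.22 = $2341.9209792 ≈ $2,341.92.

$2,341.92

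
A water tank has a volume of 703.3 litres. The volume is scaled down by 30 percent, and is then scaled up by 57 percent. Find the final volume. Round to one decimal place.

772.9 litres

Apply the 30% decrease: 703.3 × 0.7 = 492.31.
Apply the 57% increase: 492.31 × 1.57 = 772.9267 ≈ 772.9.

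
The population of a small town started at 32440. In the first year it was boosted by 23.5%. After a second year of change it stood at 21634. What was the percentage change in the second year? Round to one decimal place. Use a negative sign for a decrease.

-46.0%

After the first year: 32440 × 1.235 = 40063.4.
Second-year multiplier: 21634 ÷ 40063.4 ≈ 0.53999.
That is a change of -46.0%.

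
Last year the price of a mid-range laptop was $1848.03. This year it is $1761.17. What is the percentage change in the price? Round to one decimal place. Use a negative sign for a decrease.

-4.7%

Change: $1761.17 − $1848.03 = -$86.86.
Relative to the original: -$86.86 ÷ $1848.03 ≈ -4.7%.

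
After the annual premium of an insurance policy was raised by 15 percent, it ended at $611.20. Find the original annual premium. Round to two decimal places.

The overall multiplier applied was 1.15.
So the original annual premium was $611.20 ÷ 1.15 ≈ $531.48.

$531.48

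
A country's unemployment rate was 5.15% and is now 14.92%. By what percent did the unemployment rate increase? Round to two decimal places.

189.71%

The change is 14.92 − 5.15 = 9.77 percentage points.
Relative to the original 5.15%, that is 9.77 ÷ 5.15 ≈ 189.71%.
So the unemployment rate rose by 189.71%.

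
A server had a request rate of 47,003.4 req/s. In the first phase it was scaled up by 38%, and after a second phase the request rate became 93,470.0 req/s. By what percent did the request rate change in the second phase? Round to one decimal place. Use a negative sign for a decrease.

44.1%

After the first phase: 47,003.4 × 1.38 = 64864.692.
Second-phase multiplier: 93,470.0 ÷ 64864.692 ≈ 1.441.
That is a change of 44.1%.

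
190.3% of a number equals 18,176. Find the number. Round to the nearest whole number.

9,551

18,176 ÷ 1.903 ≈ 9,551.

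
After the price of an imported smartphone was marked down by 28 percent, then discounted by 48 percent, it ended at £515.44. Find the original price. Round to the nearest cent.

The overall multiplier applied was 0.72 × 0.52 = 0.3744.
So the original price was £515.44 ÷ 0.3744 ≈ £1376.71.

£1376.71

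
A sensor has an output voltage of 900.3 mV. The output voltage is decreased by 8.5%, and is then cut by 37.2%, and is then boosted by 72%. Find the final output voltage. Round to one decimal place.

889.8 mV

After the 8.5% decrease: 900.3 × 0.915 = 823.7745.
Apply the 37.2% decrease: 823.7745 × 0.628 = 517.330386.
Apply the 72% increase: 517.330386 × 1.72 = 889.80826392 ≈ 889.8.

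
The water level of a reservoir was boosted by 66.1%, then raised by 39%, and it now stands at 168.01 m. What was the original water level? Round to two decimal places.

The overall multiplier applied was 1.661 × 1.39 = 2.30879.
So the original water level was 168.01 ÷ 2.30879 ≈ 72.77 m.

72.77 m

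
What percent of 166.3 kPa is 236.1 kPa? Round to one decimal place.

236.1 kPa ÷ 166.3 kPa ≈ 142.0%.

142.0%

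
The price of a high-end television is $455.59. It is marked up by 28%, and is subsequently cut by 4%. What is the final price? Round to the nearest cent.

Each change multiplies by a factor: 1.28 × 0.96 = 1.2288.
$455.59 × 1.2288 = $559.828992 ≈ $559.83.

$559.83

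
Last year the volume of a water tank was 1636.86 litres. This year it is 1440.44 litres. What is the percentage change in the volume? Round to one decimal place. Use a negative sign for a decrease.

Change: 1440.44 − 1636.86 = -196.42.
Relative to the original: -196.42 ÷ 1636.86 ≈ -12.0%.

-12.0%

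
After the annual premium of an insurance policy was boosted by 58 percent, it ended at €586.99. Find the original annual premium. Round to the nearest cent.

€371.51

The overall multiplier applied was 1.58.
So the original annual premium was €586.99 ÷ 1.58 ≈ €371.51.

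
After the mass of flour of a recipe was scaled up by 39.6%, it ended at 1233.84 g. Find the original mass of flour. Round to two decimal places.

883.84 g

The overall multiplier applied was 1.396.
So the original mass of flour was 1233.84 ÷ 1.396 ≈ 883.84 g.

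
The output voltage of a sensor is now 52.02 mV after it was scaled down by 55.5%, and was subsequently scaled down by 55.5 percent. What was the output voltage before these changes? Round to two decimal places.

The overall multiplier applied was 0.445 × 0.445 = 0.198025.
So the original output voltage was 52.02 ÷ 0.198025 ≈ 262.69 mV.

262.69 mV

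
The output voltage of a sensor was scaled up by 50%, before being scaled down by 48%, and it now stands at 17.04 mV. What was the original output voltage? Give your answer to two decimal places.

Undoing the 48% decrease: 17.04 ÷ 0.52 ≈ 32.769231.
Undoing the 50% increase: 32.769231 ÷ 1.5 ≈ 21.85 mV.

21.85 mV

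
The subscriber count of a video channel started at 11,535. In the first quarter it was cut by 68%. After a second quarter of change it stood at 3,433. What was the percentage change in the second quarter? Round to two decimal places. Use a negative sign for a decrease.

-7.00%

After the first quarter: 11,535 × 0.32 = 3691.2.
Second-quarter multiplier: 3,433 ÷ 3691.2 ≈ 0.93005.
That is a change of -7.00%.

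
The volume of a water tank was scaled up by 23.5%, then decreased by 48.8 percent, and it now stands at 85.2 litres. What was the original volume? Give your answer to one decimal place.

The overall multiplier applied was 1.235 × 0.512 = 0.63232.
So the original volume was 85.2 ÷ 0.63232 ≈ 134.7 litres.

134.7 litres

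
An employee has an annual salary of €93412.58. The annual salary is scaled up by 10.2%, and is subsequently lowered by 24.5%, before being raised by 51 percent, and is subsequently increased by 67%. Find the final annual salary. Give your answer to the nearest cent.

€195987.03

10.2% increase: €93412.58 × 1.102 = €102940.66316.
24.5% decrease: €102940.66316 × 0.755 = €77720.2006858.
After the 51% increase: €77720.2006858 × 1.51 = €117357.503035558.
Apply the 67% increase: €117357.503035558 × 1.67 = €195987.03006938186 ≈ €195987.03.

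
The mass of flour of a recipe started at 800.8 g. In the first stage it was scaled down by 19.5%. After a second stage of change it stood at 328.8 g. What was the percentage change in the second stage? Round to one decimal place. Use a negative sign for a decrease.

-49.0%

After the first stage: 800.8 × 0.805 = 644.644.
Second-stage multiplier: 328.8 ÷ 644.644 ≈ 0.51005.
That is a change of -49.0%.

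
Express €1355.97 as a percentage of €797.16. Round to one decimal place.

170.1%

€1355.97 ÷ €797.16 ≈ 170.1%.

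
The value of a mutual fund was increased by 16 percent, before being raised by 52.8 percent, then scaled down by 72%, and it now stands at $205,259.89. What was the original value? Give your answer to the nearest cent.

$413,584.94

The overall multiplier applied was 1.16 × 1.528 × 0.28 = 0.4962944.
So the original value was $205,259.89 ÷ 0.4962944 ≈ $413,584.94.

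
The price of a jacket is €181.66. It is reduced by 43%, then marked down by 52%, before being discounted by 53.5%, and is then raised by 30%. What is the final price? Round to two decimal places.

€30.04

After the 43% decrease: €181.66 × 0.57 = €103.5462.
After the 52% decrease: €103.5462 × 0.48 = €49.702176.
53.5% decrease: €49.702176 × 0.465 = €23.11151184.
30% increase: €23.11151184 × 1.3 = €30.044965392 ≈ €30.04.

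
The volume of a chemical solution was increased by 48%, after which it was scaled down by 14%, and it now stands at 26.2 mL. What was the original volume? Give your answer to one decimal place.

Undoing the 14% decrease: 26.2 ÷ 0.86 ≈ 30.465116.
Undoing the 48% increase: 30.465116 ÷ 1.48 ≈ 20.6 mL.

20.6 mL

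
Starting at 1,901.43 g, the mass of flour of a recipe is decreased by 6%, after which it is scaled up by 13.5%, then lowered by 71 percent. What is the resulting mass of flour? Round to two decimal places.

588.30 g

After the 6% decrease: 1,901.43 × 0.94 = 1787.3442.
13.5% increase: 1787.3442 × 1.135 = 2028.635667.
71% decrease: 2028.635667 × 0.29 = 588.30434343 ≈ 588.30.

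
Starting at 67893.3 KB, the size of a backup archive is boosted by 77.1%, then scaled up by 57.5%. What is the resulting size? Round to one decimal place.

Each change multiplies by a factor: 1.771 × 1.575 = 2.789325.
67893.3 × 2.789325 = 189376.4790225 ≈ 189376.5.

189376.5 KB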